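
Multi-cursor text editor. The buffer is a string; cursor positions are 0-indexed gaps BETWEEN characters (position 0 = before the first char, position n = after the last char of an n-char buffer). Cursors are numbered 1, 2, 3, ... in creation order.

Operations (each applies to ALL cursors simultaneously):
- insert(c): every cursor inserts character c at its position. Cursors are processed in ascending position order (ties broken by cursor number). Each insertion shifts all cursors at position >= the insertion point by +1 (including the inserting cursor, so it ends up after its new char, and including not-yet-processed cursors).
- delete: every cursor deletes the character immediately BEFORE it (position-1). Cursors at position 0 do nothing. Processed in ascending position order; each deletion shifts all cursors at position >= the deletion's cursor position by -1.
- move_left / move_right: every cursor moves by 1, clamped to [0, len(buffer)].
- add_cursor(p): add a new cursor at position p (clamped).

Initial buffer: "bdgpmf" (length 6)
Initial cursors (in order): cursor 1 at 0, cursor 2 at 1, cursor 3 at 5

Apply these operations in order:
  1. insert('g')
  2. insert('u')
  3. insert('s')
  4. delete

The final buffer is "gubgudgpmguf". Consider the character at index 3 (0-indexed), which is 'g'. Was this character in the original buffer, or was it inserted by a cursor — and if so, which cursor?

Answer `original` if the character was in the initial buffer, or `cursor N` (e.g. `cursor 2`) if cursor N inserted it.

After op 1 (insert('g')): buffer="gbgdgpmgf" (len 9), cursors c1@1 c2@3 c3@8, authorship 1.2....3.
After op 2 (insert('u')): buffer="gubgudgpmguf" (len 12), cursors c1@2 c2@5 c3@11, authorship 11.22....33.
After op 3 (insert('s')): buffer="gusbgusdgpmgusf" (len 15), cursors c1@3 c2@7 c3@14, authorship 111.222....333.
After op 4 (delete): buffer="gubgudgpmguf" (len 12), cursors c1@2 c2@5 c3@11, authorship 11.22....33.
Authorship (.=original, N=cursor N): 1 1 . 2 2 . . . . 3 3 .
Index 3: author = 2

Answer: cursor 2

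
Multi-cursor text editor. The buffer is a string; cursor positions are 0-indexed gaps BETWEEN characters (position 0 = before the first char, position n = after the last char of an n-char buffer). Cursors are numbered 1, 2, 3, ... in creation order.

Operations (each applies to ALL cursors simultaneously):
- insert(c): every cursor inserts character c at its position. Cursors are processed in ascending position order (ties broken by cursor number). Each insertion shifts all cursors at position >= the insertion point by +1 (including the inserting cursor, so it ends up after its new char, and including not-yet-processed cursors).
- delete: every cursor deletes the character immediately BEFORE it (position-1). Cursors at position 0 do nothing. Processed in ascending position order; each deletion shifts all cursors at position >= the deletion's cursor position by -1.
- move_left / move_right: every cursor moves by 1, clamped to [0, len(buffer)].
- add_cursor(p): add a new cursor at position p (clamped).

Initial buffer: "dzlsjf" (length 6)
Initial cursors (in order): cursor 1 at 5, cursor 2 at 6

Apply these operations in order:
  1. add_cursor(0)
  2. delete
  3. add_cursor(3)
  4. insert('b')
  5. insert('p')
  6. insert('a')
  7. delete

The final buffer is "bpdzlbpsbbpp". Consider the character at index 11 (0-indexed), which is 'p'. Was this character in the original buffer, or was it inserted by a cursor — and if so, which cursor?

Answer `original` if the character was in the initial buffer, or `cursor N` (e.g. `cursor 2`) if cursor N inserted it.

After op 1 (add_cursor(0)): buffer="dzlsjf" (len 6), cursors c3@0 c1@5 c2@6, authorship ......
After op 2 (delete): buffer="dzls" (len 4), cursors c3@0 c1@4 c2@4, authorship ....
After op 3 (add_cursor(3)): buffer="dzls" (len 4), cursors c3@0 c4@3 c1@4 c2@4, authorship ....
After op 4 (insert('b')): buffer="bdzlbsbb" (len 8), cursors c3@1 c4@5 c1@8 c2@8, authorship 3...4.12
After op 5 (insert('p')): buffer="bpdzlbpsbbpp" (len 12), cursors c3@2 c4@7 c1@12 c2@12, authorship 33...44.1212
After op 6 (insert('a')): buffer="bpadzlbpasbbppaa" (len 16), cursors c3@3 c4@9 c1@16 c2@16, authorship 333...444.121212
After op 7 (delete): buffer="bpdzlbpsbbpp" (len 12), cursors c3@2 c4@7 c1@12 c2@12, authorship 33...44.1212
Authorship (.=original, N=cursor N): 3 3 . . . 4 4 . 1 2 1 2
Index 11: author = 2

Answer: cursor 2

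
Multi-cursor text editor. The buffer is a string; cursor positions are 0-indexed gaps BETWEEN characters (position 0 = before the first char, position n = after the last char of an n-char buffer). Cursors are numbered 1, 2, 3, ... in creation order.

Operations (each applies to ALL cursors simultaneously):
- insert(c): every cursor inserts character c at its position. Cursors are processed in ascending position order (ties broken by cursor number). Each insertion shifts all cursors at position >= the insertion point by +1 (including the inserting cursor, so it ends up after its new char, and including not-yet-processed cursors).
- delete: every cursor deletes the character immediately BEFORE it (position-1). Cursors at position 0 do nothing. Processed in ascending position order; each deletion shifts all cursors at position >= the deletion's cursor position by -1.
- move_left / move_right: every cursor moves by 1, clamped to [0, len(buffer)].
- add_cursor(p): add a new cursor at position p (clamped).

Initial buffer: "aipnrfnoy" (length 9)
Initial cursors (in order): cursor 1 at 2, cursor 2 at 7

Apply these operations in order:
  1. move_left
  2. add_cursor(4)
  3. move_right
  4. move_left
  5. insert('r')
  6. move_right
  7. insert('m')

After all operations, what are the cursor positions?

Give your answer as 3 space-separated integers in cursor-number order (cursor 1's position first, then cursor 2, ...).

Answer: 4 13 9

Derivation:
After op 1 (move_left): buffer="aipnrfnoy" (len 9), cursors c1@1 c2@6, authorship .........
After op 2 (add_cursor(4)): buffer="aipnrfnoy" (len 9), cursors c1@1 c3@4 c2@6, authorship .........
After op 3 (move_right): buffer="aipnrfnoy" (len 9), cursors c1@2 c3@5 c2@7, authorship .........
After op 4 (move_left): buffer="aipnrfnoy" (len 9), cursors c1@1 c3@4 c2@6, authorship .........
After op 5 (insert('r')): buffer="aripnrrfrnoy" (len 12), cursors c1@2 c3@6 c2@9, authorship .1...3..2...
After op 6 (move_right): buffer="aripnrrfrnoy" (len 12), cursors c1@3 c3@7 c2@10, authorship .1...3..2...
After op 7 (insert('m')): buffer="arimpnrrmfrnmoy" (len 15), cursors c1@4 c3@9 c2@13, authorship .1.1..3.3.2.2..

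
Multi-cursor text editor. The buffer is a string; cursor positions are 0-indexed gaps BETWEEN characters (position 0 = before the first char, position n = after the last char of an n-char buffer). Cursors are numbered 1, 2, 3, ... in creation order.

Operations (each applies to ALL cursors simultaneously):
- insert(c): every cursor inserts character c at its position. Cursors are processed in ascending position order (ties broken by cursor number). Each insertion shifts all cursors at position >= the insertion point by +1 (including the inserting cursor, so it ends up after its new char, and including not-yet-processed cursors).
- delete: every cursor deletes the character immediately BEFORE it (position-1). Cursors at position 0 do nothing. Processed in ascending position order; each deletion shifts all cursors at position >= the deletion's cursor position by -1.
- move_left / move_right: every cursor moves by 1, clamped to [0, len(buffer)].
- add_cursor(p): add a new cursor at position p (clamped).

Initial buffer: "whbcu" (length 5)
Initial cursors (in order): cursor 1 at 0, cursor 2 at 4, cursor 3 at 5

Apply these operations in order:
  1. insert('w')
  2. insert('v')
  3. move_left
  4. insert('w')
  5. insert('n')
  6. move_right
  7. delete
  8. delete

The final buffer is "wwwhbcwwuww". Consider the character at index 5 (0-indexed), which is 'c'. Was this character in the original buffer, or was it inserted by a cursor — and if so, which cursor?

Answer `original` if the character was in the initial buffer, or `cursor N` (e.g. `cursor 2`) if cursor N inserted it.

After op 1 (insert('w')): buffer="wwhbcwuw" (len 8), cursors c1@1 c2@6 c3@8, authorship 1....2.3
After op 2 (insert('v')): buffer="wvwhbcwvuwv" (len 11), cursors c1@2 c2@8 c3@11, authorship 11....22.33
After op 3 (move_left): buffer="wvwhbcwvuwv" (len 11), cursors c1@1 c2@7 c3@10, authorship 11....22.33
After op 4 (insert('w')): buffer="wwvwhbcwwvuwwv" (len 14), cursors c1@2 c2@9 c3@13, authorship 111....222.333
After op 5 (insert('n')): buffer="wwnvwhbcwwnvuwwnv" (len 17), cursors c1@3 c2@11 c3@16, authorship 1111....2222.3333
After op 6 (move_right): buffer="wwnvwhbcwwnvuwwnv" (len 17), cursors c1@4 c2@12 c3@17, authorship 1111....2222.3333
After op 7 (delete): buffer="wwnwhbcwwnuwwn" (len 14), cursors c1@3 c2@10 c3@14, authorship 111....222.333
After op 8 (delete): buffer="wwwhbcwwuww" (len 11), cursors c1@2 c2@8 c3@11, authorship 11....22.33
Authorship (.=original, N=cursor N): 1 1 . . . . 2 2 . 3 3
Index 5: author = original

Answer: original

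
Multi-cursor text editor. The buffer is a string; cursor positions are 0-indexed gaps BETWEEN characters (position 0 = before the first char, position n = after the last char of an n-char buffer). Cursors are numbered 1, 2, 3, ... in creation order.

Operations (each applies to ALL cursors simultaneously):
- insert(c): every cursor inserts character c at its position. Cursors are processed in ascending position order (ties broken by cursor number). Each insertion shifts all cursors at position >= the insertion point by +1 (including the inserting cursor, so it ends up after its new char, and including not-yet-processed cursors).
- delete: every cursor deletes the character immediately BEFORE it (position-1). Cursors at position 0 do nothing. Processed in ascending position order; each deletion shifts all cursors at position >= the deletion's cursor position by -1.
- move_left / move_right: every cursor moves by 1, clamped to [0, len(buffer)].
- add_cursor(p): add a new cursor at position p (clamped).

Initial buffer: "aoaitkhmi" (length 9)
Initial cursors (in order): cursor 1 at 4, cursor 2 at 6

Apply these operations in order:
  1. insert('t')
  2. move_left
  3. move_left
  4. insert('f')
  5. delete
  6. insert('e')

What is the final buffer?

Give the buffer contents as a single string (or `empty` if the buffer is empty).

Answer: aoaeittekthmi

Derivation:
After op 1 (insert('t')): buffer="aoaittkthmi" (len 11), cursors c1@5 c2@8, authorship ....1..2...
After op 2 (move_left): buffer="aoaittkthmi" (len 11), cursors c1@4 c2@7, authorship ....1..2...
After op 3 (move_left): buffer="aoaittkthmi" (len 11), cursors c1@3 c2@6, authorship ....1..2...
After op 4 (insert('f')): buffer="aoafittfkthmi" (len 13), cursors c1@4 c2@8, authorship ...1.1.2.2...
After op 5 (delete): buffer="aoaittkthmi" (len 11), cursors c1@3 c2@6, authorship ....1..2...
After op 6 (insert('e')): buffer="aoaeittekthmi" (len 13), cursors c1@4 c2@8, authorship ...1.1.2.2...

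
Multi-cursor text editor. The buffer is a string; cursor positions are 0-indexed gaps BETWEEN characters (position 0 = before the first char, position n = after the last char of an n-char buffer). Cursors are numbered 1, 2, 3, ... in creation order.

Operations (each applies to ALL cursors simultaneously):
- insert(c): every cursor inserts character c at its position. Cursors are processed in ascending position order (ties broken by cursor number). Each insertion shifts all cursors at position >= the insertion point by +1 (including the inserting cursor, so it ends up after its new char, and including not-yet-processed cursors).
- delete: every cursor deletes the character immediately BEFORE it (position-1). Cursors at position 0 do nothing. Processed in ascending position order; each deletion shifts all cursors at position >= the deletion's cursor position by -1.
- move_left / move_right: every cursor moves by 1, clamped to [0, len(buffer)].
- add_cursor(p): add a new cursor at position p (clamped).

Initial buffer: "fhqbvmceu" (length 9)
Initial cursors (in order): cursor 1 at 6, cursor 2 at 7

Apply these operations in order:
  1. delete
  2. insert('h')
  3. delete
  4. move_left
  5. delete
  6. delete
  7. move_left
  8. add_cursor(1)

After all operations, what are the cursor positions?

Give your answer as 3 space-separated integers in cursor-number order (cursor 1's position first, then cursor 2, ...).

Answer: 0 0 1

Derivation:
After op 1 (delete): buffer="fhqbveu" (len 7), cursors c1@5 c2@5, authorship .......
After op 2 (insert('h')): buffer="fhqbvhheu" (len 9), cursors c1@7 c2@7, authorship .....12..
After op 3 (delete): buffer="fhqbveu" (len 7), cursors c1@5 c2@5, authorship .......
After op 4 (move_left): buffer="fhqbveu" (len 7), cursors c1@4 c2@4, authorship .......
After op 5 (delete): buffer="fhveu" (len 5), cursors c1@2 c2@2, authorship .....
After op 6 (delete): buffer="veu" (len 3), cursors c1@0 c2@0, authorship ...
After op 7 (move_left): buffer="veu" (len 3), cursors c1@0 c2@0, authorship ...
After op 8 (add_cursor(1)): buffer="veu" (len 3), cursors c1@0 c2@0 c3@1, authorship ...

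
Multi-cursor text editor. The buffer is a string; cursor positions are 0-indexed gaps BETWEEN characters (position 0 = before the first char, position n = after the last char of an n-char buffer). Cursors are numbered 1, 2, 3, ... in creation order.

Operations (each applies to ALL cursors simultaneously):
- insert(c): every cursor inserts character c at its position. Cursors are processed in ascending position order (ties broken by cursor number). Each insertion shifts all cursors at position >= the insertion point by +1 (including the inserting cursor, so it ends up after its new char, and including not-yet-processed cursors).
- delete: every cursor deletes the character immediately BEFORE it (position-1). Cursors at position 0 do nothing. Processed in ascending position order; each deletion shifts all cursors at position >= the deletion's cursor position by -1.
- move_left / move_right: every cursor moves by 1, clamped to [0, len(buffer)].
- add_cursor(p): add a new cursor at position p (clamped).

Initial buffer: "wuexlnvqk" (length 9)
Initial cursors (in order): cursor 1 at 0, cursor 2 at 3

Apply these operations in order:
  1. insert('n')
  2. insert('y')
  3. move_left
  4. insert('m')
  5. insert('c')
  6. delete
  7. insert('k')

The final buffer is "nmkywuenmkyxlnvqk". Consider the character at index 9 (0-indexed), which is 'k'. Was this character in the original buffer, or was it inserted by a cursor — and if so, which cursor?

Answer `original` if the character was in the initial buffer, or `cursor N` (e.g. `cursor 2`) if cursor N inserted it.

After op 1 (insert('n')): buffer="nwuenxlnvqk" (len 11), cursors c1@1 c2@5, authorship 1...2......
After op 2 (insert('y')): buffer="nywuenyxlnvqk" (len 13), cursors c1@2 c2@7, authorship 11...22......
After op 3 (move_left): buffer="nywuenyxlnvqk" (len 13), cursors c1@1 c2@6, authorship 11...22......
After op 4 (insert('m')): buffer="nmywuenmyxlnvqk" (len 15), cursors c1@2 c2@8, authorship 111...222......
After op 5 (insert('c')): buffer="nmcywuenmcyxlnvqk" (len 17), cursors c1@3 c2@10, authorship 1111...2222......
After op 6 (delete): buffer="nmywuenmyxlnvqk" (len 15), cursors c1@2 c2@8, authorship 111...222......
After op 7 (insert('k')): buffer="nmkywuenmkyxlnvqk" (len 17), cursors c1@3 c2@10, authorship 1111...2222......
Authorship (.=original, N=cursor N): 1 1 1 1 . . . 2 2 2 2 . . . . . .
Index 9: author = 2

Answer: cursor 2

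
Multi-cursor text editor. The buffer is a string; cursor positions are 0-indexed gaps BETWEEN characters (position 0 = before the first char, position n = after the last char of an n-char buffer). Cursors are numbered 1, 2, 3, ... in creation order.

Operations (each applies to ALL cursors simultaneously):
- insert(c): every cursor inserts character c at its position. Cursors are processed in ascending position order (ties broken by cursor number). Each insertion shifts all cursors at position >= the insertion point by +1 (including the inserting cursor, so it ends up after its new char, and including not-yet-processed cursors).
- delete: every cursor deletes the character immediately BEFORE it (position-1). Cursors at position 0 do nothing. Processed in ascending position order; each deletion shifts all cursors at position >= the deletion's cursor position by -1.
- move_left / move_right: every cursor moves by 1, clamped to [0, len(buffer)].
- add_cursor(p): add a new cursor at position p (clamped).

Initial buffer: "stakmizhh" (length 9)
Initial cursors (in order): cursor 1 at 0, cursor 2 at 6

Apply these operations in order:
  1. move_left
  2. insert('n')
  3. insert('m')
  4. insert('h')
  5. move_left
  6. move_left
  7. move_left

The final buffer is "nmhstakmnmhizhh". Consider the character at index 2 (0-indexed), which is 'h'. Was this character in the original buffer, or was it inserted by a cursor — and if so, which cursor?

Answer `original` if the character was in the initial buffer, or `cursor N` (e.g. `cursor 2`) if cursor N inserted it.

After op 1 (move_left): buffer="stakmizhh" (len 9), cursors c1@0 c2@5, authorship .........
After op 2 (insert('n')): buffer="nstakmnizhh" (len 11), cursors c1@1 c2@7, authorship 1.....2....
After op 3 (insert('m')): buffer="nmstakmnmizhh" (len 13), cursors c1@2 c2@9, authorship 11.....22....
After op 4 (insert('h')): buffer="nmhstakmnmhizhh" (len 15), cursors c1@3 c2@11, authorship 111.....222....
After op 5 (move_left): buffer="nmhstakmnmhizhh" (len 15), cursors c1@2 c2@10, authorship 111.....222....
After op 6 (move_left): buffer="nmhstakmnmhizhh" (len 15), cursors c1@1 c2@9, authorship 111.....222....
After op 7 (move_left): buffer="nmhstakmnmhizhh" (len 15), cursors c1@0 c2@8, authorship 111.....222....
Authorship (.=original, N=cursor N): 1 1 1 . . . . . 2 2 2 . . . .
Index 2: author = 1

Answer: cursor 1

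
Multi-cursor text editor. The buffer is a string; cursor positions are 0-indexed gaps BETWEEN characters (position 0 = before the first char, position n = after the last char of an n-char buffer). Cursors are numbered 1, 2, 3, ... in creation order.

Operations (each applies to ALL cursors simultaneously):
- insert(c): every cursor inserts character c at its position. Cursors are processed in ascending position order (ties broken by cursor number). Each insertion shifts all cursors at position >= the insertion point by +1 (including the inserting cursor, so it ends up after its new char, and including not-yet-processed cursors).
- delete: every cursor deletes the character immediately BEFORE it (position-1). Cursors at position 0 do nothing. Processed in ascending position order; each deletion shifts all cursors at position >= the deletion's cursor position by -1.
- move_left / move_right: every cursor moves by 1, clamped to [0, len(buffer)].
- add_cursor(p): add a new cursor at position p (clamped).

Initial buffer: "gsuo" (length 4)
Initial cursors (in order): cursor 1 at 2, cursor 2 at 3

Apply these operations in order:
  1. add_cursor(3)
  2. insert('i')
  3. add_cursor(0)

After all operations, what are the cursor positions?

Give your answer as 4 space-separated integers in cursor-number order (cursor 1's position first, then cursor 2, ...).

Answer: 3 6 6 0

Derivation:
After op 1 (add_cursor(3)): buffer="gsuo" (len 4), cursors c1@2 c2@3 c3@3, authorship ....
After op 2 (insert('i')): buffer="gsiuiio" (len 7), cursors c1@3 c2@6 c3@6, authorship ..1.23.
After op 3 (add_cursor(0)): buffer="gsiuiio" (len 7), cursors c4@0 c1@3 c2@6 c3@6, authorship ..1.23.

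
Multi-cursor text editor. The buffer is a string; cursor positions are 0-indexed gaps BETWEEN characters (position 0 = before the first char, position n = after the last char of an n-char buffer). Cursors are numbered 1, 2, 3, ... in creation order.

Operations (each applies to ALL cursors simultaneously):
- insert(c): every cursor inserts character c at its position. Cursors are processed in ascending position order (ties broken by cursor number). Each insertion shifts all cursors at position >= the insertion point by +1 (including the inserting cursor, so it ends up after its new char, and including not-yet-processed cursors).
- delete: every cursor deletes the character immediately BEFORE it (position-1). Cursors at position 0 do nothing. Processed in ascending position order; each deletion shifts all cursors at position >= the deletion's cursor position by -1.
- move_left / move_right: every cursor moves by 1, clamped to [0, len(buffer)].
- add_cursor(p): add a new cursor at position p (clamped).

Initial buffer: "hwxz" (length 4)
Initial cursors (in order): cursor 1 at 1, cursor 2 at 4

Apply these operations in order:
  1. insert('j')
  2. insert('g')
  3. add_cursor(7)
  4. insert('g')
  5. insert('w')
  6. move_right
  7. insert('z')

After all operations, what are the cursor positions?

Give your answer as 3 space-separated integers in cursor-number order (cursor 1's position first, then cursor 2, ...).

Answer: 7 17 14

Derivation:
After op 1 (insert('j')): buffer="hjwxzj" (len 6), cursors c1@2 c2@6, authorship .1...2
After op 2 (insert('g')): buffer="hjgwxzjg" (len 8), cursors c1@3 c2@8, authorship .11...22
After op 3 (add_cursor(7)): buffer="hjgwxzjg" (len 8), cursors c1@3 c3@7 c2@8, authorship .11...22
After op 4 (insert('g')): buffer="hjggwxzjggg" (len 11), cursors c1@4 c3@9 c2@11, authorship .111...2322
After op 5 (insert('w')): buffer="hjggwwxzjgwggw" (len 14), cursors c1@5 c3@11 c2@14, authorship .1111...233222
After op 6 (move_right): buffer="hjggwwxzjgwggw" (len 14), cursors c1@6 c3@12 c2@14, authorship .1111...233222
After op 7 (insert('z')): buffer="hjggwwzxzjgwgzgwz" (len 17), cursors c1@7 c3@14 c2@17, authorship .1111.1..23323222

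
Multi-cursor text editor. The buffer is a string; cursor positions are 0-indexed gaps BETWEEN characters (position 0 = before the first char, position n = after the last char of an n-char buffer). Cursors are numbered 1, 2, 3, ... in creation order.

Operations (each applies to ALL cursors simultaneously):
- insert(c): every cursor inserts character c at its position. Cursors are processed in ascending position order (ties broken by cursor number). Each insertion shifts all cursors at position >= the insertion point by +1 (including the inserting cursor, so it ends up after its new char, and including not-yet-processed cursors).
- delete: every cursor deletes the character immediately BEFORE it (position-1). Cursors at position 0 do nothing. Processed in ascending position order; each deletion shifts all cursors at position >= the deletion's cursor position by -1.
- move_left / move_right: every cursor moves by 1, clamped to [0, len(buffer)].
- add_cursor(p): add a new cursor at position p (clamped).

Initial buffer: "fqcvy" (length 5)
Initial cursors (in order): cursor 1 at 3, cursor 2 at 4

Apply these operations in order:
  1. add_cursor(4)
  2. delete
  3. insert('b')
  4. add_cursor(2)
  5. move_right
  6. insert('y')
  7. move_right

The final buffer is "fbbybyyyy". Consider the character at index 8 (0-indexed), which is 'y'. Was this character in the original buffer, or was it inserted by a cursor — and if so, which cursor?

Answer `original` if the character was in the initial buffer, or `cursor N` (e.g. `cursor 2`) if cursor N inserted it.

After op 1 (add_cursor(4)): buffer="fqcvy" (len 5), cursors c1@3 c2@4 c3@4, authorship .....
After op 2 (delete): buffer="fy" (len 2), cursors c1@1 c2@1 c3@1, authorship ..
After op 3 (insert('b')): buffer="fbbby" (len 5), cursors c1@4 c2@4 c3@4, authorship .123.
After op 4 (add_cursor(2)): buffer="fbbby" (len 5), cursors c4@2 c1@4 c2@4 c3@4, authorship .123.
After op 5 (move_right): buffer="fbbby" (len 5), cursors c4@3 c1@5 c2@5 c3@5, authorship .123.
After op 6 (insert('y')): buffer="fbbybyyyy" (len 9), cursors c4@4 c1@9 c2@9 c3@9, authorship .1243.123
After op 7 (move_right): buffer="fbbybyyyy" (len 9), cursors c4@5 c1@9 c2@9 c3@9, authorship .1243.123
Authorship (.=original, N=cursor N): . 1 2 4 3 . 1 2 3
Index 8: author = 3

Answer: cursor 3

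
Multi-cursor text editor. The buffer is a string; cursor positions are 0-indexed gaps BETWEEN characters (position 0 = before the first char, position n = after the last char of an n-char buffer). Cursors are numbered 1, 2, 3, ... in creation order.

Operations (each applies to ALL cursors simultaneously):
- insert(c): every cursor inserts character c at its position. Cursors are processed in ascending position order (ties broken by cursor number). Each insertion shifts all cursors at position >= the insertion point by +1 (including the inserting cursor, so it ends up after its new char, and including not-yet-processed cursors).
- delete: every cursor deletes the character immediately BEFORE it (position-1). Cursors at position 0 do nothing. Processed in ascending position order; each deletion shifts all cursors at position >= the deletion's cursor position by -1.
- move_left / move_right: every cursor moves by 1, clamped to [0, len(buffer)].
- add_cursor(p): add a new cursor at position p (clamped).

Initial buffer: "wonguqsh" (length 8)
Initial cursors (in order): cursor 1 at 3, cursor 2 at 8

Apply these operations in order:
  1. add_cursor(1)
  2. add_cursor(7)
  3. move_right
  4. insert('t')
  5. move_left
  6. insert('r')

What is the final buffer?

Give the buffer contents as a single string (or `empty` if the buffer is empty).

Answer: wortngrtuqshtrrt

Derivation:
After op 1 (add_cursor(1)): buffer="wonguqsh" (len 8), cursors c3@1 c1@3 c2@8, authorship ........
After op 2 (add_cursor(7)): buffer="wonguqsh" (len 8), cursors c3@1 c1@3 c4@7 c2@8, authorship ........
After op 3 (move_right): buffer="wonguqsh" (len 8), cursors c3@2 c1@4 c2@8 c4@8, authorship ........
After op 4 (insert('t')): buffer="wotngtuqshtt" (len 12), cursors c3@3 c1@6 c2@12 c4@12, authorship ..3..1....24
After op 5 (move_left): buffer="wotngtuqshtt" (len 12), cursors c3@2 c1@5 c2@11 c4@11, authorship ..3..1....24
After op 6 (insert('r')): buffer="wortngrtuqshtrrt" (len 16), cursors c3@3 c1@7 c2@15 c4@15, authorship ..33..11....2244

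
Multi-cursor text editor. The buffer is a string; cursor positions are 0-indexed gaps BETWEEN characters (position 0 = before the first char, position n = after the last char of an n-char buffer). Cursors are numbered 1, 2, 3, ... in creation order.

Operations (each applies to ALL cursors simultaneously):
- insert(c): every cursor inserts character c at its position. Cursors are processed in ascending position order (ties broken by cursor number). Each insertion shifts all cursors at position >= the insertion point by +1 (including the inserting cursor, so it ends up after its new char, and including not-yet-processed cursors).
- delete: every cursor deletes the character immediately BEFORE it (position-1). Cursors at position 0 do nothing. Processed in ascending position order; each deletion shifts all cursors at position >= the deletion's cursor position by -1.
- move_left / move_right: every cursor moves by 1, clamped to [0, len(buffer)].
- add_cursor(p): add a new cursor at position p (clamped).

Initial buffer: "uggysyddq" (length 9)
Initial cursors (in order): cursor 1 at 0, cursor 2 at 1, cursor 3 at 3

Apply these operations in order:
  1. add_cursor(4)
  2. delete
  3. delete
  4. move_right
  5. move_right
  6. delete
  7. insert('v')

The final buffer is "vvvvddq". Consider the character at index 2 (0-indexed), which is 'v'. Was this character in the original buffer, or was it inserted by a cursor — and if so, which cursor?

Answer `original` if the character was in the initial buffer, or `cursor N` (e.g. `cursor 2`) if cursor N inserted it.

After op 1 (add_cursor(4)): buffer="uggysyddq" (len 9), cursors c1@0 c2@1 c3@3 c4@4, authorship .........
After op 2 (delete): buffer="gsyddq" (len 6), cursors c1@0 c2@0 c3@1 c4@1, authorship ......
After op 3 (delete): buffer="syddq" (len 5), cursors c1@0 c2@0 c3@0 c4@0, authorship .....
After op 4 (move_right): buffer="syddq" (len 5), cursors c1@1 c2@1 c3@1 c4@1, authorship .....
After op 5 (move_right): buffer="syddq" (len 5), cursors c1@2 c2@2 c3@2 c4@2, authorship .....
After op 6 (delete): buffer="ddq" (len 3), cursors c1@0 c2@0 c3@0 c4@0, authorship ...
After op 7 (insert('v')): buffer="vvvvddq" (len 7), cursors c1@4 c2@4 c3@4 c4@4, authorship 1234...
Authorship (.=original, N=cursor N): 1 2 3 4 . . .
Index 2: author = 3

Answer: cursor 3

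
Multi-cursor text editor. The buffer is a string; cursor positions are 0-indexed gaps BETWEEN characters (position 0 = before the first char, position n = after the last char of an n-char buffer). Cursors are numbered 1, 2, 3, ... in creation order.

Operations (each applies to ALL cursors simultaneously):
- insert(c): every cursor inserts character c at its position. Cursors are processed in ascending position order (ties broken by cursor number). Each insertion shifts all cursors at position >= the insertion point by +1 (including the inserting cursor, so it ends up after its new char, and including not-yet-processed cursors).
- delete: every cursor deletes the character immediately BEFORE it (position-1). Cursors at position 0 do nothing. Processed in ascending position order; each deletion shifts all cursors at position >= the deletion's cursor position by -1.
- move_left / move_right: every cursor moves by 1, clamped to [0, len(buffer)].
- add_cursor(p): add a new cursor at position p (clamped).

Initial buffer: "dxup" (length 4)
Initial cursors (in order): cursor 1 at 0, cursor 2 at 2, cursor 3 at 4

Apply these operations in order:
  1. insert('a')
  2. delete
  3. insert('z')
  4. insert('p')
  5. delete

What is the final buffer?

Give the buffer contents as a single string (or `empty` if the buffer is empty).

Answer: zdxzupz

Derivation:
After op 1 (insert('a')): buffer="adxaupa" (len 7), cursors c1@1 c2@4 c3@7, authorship 1..2..3
After op 2 (delete): buffer="dxup" (len 4), cursors c1@0 c2@2 c3@4, authorship ....
After op 3 (insert('z')): buffer="zdxzupz" (len 7), cursors c1@1 c2@4 c3@7, authorship 1..2..3
After op 4 (insert('p')): buffer="zpdxzpupzp" (len 10), cursors c1@2 c2@6 c3@10, authorship 11..22..33
After op 5 (delete): buffer="zdxzupz" (len 7), cursors c1@1 c2@4 c3@7, authorship 1..2..3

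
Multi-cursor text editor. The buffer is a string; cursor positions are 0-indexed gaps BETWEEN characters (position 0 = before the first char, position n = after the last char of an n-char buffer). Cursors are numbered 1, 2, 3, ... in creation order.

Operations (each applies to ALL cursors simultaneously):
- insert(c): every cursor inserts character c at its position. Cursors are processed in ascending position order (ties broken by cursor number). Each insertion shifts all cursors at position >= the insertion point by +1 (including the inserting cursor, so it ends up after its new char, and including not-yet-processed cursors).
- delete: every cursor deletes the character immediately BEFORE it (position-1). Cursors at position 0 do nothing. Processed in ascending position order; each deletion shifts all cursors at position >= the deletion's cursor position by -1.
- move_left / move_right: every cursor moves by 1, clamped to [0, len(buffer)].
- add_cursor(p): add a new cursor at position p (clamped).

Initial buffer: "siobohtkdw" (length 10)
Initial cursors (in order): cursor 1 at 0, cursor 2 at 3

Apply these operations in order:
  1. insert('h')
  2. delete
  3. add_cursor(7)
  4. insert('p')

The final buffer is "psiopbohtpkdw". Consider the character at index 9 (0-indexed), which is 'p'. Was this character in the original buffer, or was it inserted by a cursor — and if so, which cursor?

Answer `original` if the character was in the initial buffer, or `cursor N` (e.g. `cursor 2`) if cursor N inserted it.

Answer: cursor 3

Derivation:
After op 1 (insert('h')): buffer="hsiohbohtkdw" (len 12), cursors c1@1 c2@5, authorship 1...2.......
After op 2 (delete): buffer="siobohtkdw" (len 10), cursors c1@0 c2@3, authorship ..........
After op 3 (add_cursor(7)): buffer="siobohtkdw" (len 10), cursors c1@0 c2@3 c3@7, authorship ..........
After op 4 (insert('p')): buffer="psiopbohtpkdw" (len 13), cursors c1@1 c2@5 c3@10, authorship 1...2....3...
Authorship (.=original, N=cursor N): 1 . . . 2 . . . . 3 . . .
Index 9: author = 3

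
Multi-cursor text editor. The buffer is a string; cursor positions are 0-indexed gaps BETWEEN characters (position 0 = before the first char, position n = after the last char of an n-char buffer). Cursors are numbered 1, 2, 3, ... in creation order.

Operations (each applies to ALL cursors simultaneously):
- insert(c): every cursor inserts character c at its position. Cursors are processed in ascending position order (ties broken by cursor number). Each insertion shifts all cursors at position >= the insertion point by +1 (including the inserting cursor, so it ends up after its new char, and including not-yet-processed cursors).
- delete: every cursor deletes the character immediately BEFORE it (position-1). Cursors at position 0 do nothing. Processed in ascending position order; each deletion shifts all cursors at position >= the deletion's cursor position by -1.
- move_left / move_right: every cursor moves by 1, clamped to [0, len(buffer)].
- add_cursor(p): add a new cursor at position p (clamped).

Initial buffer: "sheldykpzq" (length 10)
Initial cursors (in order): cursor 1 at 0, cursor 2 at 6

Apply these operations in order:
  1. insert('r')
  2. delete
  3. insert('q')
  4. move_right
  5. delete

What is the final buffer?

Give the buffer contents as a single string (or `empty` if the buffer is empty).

After op 1 (insert('r')): buffer="rsheldyrkpzq" (len 12), cursors c1@1 c2@8, authorship 1......2....
After op 2 (delete): buffer="sheldykpzq" (len 10), cursors c1@0 c2@6, authorship ..........
After op 3 (insert('q')): buffer="qsheldyqkpzq" (len 12), cursors c1@1 c2@8, authorship 1......2....
After op 4 (move_right): buffer="qsheldyqkpzq" (len 12), cursors c1@2 c2@9, authorship 1......2....
After op 5 (delete): buffer="qheldyqpzq" (len 10), cursors c1@1 c2@7, authorship 1.....2...

Answer: qheldyqpzq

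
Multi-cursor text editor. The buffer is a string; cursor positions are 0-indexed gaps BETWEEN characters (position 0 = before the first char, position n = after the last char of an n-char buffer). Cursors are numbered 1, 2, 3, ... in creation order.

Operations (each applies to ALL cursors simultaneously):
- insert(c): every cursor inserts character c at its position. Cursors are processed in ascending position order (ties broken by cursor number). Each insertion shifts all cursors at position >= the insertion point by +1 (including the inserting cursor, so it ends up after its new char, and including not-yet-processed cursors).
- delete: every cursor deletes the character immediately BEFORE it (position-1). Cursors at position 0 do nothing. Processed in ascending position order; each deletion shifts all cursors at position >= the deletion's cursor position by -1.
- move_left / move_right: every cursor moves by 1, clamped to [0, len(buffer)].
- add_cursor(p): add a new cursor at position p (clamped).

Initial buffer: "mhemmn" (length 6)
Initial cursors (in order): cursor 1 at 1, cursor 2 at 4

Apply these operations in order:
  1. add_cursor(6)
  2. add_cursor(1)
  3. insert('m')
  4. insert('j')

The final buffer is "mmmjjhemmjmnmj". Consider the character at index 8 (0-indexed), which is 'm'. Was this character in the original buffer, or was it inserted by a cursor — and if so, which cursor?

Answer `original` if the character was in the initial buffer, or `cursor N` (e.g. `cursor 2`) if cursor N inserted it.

After op 1 (add_cursor(6)): buffer="mhemmn" (len 6), cursors c1@1 c2@4 c3@6, authorship ......
After op 2 (add_cursor(1)): buffer="mhemmn" (len 6), cursors c1@1 c4@1 c2@4 c3@6, authorship ......
After op 3 (insert('m')): buffer="mmmhemmmnm" (len 10), cursors c1@3 c4@3 c2@7 c3@10, authorship .14...2..3
After op 4 (insert('j')): buffer="mmmjjhemmjmnmj" (len 14), cursors c1@5 c4@5 c2@10 c3@14, authorship .1414...22..33
Authorship (.=original, N=cursor N): . 1 4 1 4 . . . 2 2 . . 3 3
Index 8: author = 2

Answer: cursor 2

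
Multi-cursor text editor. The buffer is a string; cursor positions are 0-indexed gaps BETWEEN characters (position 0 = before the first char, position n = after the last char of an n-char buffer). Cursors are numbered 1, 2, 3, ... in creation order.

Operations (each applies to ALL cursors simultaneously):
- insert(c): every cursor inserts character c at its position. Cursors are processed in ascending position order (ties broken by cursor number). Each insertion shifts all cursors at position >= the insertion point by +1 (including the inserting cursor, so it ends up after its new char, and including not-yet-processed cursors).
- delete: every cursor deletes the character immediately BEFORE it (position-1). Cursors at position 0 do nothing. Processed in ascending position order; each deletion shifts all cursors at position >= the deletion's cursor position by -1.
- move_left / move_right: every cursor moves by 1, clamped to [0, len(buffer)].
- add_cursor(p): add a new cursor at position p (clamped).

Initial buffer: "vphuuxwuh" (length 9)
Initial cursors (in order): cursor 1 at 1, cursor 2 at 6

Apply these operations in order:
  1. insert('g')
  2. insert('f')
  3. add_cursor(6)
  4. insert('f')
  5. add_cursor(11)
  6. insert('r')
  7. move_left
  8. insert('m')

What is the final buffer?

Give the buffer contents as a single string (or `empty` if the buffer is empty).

After op 1 (insert('g')): buffer="vgphuuxgwuh" (len 11), cursors c1@2 c2@8, authorship .1.....2...
After op 2 (insert('f')): buffer="vgfphuuxgfwuh" (len 13), cursors c1@3 c2@10, authorship .11.....22...
After op 3 (add_cursor(6)): buffer="vgfphuuxgfwuh" (len 13), cursors c1@3 c3@6 c2@10, authorship .11.....22...
After op 4 (insert('f')): buffer="vgffphufuxgffwuh" (len 16), cursors c1@4 c3@8 c2@13, authorship .111...3..222...
After op 5 (add_cursor(11)): buffer="vgffphufuxgffwuh" (len 16), cursors c1@4 c3@8 c4@11 c2@13, authorship .111...3..222...
After op 6 (insert('r')): buffer="vgffrphufruxgrffrwuh" (len 20), cursors c1@5 c3@10 c4@14 c2@17, authorship .1111...33..24222...
After op 7 (move_left): buffer="vgffrphufruxgrffrwuh" (len 20), cursors c1@4 c3@9 c4@13 c2@16, authorship .1111...33..24222...
After op 8 (insert('m')): buffer="vgffmrphufmruxgmrffmrwuh" (len 24), cursors c1@5 c3@11 c4@16 c2@20, authorship .11111...333..2442222...

Answer: vgffmrphufmruxgmrffmrwuh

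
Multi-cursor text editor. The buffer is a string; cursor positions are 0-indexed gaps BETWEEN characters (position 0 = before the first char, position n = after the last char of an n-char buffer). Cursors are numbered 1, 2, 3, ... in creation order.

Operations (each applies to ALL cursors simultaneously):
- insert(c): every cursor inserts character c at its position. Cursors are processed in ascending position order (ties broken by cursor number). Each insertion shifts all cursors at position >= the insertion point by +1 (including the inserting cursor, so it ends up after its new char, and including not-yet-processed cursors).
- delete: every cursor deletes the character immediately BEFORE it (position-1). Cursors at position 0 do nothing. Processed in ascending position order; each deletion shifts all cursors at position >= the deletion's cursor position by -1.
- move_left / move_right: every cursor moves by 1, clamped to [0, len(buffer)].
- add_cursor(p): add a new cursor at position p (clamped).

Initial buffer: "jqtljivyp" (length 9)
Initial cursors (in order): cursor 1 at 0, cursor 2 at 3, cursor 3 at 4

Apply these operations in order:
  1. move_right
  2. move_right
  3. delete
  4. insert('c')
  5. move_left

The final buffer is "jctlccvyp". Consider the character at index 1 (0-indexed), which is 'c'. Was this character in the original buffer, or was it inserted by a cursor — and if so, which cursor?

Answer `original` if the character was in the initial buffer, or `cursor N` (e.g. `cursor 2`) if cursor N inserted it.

Answer: cursor 1

Derivation:
After op 1 (move_right): buffer="jqtljivyp" (len 9), cursors c1@1 c2@4 c3@5, authorship .........
After op 2 (move_right): buffer="jqtljivyp" (len 9), cursors c1@2 c2@5 c3@6, authorship .........
After op 3 (delete): buffer="jtlvyp" (len 6), cursors c1@1 c2@3 c3@3, authorship ......
After op 4 (insert('c')): buffer="jctlccvyp" (len 9), cursors c1@2 c2@6 c3@6, authorship .1..23...
After op 5 (move_left): buffer="jctlccvyp" (len 9), cursors c1@1 c2@5 c3@5, authorship .1..23...
Authorship (.=original, N=cursor N): . 1 . . 2 3 . . .
Index 1: author = 1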